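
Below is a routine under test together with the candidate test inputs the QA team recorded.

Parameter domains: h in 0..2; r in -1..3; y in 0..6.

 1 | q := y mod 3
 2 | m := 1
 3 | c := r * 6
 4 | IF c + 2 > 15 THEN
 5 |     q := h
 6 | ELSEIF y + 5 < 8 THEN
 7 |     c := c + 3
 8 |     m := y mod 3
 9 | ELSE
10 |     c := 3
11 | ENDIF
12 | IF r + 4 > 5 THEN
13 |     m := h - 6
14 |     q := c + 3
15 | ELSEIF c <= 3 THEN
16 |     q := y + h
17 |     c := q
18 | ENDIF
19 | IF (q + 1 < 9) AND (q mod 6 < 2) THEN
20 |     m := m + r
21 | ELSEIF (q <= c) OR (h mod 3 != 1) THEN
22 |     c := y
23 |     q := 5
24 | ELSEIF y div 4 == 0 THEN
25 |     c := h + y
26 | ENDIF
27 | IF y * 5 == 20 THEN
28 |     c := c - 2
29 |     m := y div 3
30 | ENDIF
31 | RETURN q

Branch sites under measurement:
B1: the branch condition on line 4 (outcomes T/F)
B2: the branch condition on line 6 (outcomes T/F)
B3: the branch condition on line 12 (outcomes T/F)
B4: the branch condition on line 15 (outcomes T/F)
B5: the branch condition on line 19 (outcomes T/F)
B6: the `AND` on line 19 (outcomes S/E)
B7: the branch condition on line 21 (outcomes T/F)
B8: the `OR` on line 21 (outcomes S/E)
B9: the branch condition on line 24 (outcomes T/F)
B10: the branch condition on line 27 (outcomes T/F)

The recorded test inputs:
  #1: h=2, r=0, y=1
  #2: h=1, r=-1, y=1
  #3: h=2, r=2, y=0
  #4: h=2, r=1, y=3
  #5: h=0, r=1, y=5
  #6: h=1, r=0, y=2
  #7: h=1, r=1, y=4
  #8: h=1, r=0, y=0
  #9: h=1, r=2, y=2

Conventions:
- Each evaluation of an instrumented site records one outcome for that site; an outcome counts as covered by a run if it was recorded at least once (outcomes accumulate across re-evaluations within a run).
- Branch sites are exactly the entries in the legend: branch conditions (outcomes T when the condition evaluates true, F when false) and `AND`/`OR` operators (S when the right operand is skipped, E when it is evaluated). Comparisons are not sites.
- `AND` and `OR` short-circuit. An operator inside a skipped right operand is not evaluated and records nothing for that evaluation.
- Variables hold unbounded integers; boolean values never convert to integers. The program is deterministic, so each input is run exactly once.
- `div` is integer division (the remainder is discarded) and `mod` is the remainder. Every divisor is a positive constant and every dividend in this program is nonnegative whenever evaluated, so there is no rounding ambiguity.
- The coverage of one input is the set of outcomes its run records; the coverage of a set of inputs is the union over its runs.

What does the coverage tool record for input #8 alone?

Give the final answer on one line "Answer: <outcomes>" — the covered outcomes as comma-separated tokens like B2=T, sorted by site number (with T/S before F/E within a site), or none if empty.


Running input #8 (h=1, r=0, y=0), event by event:
  B1->F, B2->T, B3->F, B4->T, B6->E, B5->T, B10->F
distinct outcomes covered: B1=F, B2=T, B3=F, B4=T, B5=T, B6=E, B10=F
Answer: B1=F, B2=T, B3=F, B4=T, B5=T, B6=E, B10=F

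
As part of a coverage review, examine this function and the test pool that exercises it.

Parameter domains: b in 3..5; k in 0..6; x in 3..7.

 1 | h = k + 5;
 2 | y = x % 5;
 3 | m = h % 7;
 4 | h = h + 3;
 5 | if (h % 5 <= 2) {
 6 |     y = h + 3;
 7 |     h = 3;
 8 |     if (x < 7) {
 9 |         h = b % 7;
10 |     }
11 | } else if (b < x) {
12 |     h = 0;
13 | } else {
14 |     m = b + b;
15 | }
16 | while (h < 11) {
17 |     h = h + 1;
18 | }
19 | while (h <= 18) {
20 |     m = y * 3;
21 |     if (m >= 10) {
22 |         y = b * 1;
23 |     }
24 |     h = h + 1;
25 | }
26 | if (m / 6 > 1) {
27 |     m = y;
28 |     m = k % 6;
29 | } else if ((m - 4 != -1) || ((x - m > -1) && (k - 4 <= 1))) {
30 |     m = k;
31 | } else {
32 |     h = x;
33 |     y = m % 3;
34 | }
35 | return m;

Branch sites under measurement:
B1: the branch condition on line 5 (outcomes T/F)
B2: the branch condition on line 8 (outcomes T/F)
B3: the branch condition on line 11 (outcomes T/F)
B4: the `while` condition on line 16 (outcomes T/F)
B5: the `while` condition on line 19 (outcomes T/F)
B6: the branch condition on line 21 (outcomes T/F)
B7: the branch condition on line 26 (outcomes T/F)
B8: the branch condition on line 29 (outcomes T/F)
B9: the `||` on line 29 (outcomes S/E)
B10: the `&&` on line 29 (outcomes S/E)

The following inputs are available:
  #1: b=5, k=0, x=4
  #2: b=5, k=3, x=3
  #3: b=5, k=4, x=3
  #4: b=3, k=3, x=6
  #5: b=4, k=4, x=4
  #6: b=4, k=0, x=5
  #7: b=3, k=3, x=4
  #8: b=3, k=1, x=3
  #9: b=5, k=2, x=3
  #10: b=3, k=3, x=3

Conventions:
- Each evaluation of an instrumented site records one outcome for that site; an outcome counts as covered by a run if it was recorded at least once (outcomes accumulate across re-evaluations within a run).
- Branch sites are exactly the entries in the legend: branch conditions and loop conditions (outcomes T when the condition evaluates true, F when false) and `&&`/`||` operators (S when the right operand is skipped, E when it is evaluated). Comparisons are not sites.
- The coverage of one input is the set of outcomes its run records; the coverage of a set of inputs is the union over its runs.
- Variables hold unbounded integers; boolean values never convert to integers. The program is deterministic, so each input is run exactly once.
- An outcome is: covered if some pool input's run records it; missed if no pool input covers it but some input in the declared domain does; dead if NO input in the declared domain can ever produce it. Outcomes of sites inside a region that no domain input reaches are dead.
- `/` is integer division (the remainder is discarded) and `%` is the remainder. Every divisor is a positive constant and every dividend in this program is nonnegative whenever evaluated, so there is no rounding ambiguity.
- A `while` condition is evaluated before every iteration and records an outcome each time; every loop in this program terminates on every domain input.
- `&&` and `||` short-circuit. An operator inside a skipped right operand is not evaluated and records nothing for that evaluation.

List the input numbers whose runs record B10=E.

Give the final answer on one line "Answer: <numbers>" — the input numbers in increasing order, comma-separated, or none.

input #1 (b=5, k=0, x=4): misses B10=E
input #2 (b=5, k=3, x=3): misses B10=E
input #3 (b=5, k=4, x=3): misses B10=E
input #4 (b=3, k=3, x=6): misses B10=E
input #5 (b=4, k=4, x=4): misses B10=E
input #6 (b=4, k=0, x=5): misses B10=E
input #7 (b=3, k=3, x=4): misses B10=E
input #8 (b=3, k=1, x=3): misses B10=E
input #9 (b=5, k=2, x=3): misses B10=E
input #10 (b=3, k=3, x=3): misses B10=E

Answer: none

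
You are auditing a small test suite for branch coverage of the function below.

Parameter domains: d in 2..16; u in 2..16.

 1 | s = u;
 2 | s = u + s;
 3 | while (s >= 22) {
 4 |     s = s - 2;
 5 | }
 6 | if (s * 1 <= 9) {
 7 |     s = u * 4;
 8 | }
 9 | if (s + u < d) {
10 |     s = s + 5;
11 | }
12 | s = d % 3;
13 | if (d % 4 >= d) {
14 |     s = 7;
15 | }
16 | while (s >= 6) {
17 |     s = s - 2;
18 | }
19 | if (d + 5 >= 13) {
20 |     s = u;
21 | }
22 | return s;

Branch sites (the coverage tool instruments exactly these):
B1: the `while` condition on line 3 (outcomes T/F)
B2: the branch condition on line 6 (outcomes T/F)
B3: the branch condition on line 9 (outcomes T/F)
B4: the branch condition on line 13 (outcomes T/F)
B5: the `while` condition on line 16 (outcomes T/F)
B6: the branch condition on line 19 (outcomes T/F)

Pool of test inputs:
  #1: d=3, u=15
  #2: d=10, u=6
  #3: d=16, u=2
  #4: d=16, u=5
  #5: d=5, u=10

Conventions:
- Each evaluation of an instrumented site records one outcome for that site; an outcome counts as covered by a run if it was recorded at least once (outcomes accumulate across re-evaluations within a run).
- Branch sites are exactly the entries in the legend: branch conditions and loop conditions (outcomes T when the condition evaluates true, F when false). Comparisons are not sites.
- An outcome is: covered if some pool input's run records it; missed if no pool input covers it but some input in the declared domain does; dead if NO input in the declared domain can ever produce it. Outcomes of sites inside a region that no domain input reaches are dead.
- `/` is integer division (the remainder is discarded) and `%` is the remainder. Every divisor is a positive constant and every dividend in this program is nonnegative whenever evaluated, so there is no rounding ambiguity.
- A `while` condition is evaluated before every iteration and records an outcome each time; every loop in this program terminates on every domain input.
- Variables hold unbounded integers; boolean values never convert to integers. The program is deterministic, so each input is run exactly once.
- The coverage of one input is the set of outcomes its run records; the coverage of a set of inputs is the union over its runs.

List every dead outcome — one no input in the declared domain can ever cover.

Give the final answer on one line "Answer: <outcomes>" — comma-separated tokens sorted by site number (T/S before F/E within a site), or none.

sweeping the full domain (225 inputs) for each outcome:
  reachable outcomes have witnesses, e.g. B1=T (e.g. d=2, u=11), B1=F (e.g. d=2, u=2), B2=T (e.g. d=2, u=2), B2=F (e.g. d=2, u=5)

Answer: none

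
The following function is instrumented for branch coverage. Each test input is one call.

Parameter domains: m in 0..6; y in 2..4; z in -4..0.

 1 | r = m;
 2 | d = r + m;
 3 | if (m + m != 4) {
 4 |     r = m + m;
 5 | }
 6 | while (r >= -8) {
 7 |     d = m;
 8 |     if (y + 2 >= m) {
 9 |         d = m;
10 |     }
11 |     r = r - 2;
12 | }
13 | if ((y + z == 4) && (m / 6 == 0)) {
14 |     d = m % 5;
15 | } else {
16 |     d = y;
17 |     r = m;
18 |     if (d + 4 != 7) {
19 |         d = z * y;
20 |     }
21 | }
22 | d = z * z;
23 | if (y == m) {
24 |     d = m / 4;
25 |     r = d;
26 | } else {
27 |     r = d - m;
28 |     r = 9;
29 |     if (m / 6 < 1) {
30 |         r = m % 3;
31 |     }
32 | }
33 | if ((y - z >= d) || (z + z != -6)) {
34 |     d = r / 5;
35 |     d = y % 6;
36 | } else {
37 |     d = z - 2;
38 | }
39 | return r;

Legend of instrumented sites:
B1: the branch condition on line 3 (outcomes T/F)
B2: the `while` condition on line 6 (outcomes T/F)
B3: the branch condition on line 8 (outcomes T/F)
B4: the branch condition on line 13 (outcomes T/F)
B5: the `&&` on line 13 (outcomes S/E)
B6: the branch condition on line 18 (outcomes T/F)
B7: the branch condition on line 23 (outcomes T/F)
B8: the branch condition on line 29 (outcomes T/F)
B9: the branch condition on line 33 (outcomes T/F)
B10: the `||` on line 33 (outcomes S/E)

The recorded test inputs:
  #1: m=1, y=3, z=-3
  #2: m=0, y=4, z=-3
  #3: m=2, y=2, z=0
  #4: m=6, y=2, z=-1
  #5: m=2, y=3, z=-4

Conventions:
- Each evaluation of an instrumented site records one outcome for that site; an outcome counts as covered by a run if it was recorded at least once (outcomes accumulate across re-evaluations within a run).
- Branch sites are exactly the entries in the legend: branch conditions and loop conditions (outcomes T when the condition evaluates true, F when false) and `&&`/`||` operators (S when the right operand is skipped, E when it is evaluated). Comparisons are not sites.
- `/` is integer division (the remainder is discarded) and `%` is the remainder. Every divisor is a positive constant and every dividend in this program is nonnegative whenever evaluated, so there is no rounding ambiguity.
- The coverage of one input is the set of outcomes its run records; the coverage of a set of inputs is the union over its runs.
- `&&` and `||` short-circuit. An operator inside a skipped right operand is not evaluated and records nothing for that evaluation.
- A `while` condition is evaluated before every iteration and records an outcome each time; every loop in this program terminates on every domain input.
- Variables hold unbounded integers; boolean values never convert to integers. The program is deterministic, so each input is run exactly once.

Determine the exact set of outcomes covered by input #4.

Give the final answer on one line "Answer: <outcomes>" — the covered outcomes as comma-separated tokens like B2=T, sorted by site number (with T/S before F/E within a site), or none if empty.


Event log for input #4 (m=6, y=2, z=-1):
  B1->T, B2->T, B3->F, B2->T, B3->F, B2->T, B3->F, B2->T, B3->F, B2->T
  B3->F, B2->T, B3->F, B2->T, B3->F, B2->T, B3->F, B2->T, B3->F, B2->T
  B3->F, B2->T, B3->F, B2->F, B5->S, B4->F, B6->T, B7->F, B8->F, B10->S
  B9->T
distinct outcomes covered: B1=T, B2=T, B2=F, B3=F, B4=F, B5=S, B6=T, B7=F, B8=F, B9=T, B10=S
Answer: B1=T, B2=T, B2=F, B3=F, B4=F, B5=S, B6=T, B7=F, B8=F, B9=T, B10=S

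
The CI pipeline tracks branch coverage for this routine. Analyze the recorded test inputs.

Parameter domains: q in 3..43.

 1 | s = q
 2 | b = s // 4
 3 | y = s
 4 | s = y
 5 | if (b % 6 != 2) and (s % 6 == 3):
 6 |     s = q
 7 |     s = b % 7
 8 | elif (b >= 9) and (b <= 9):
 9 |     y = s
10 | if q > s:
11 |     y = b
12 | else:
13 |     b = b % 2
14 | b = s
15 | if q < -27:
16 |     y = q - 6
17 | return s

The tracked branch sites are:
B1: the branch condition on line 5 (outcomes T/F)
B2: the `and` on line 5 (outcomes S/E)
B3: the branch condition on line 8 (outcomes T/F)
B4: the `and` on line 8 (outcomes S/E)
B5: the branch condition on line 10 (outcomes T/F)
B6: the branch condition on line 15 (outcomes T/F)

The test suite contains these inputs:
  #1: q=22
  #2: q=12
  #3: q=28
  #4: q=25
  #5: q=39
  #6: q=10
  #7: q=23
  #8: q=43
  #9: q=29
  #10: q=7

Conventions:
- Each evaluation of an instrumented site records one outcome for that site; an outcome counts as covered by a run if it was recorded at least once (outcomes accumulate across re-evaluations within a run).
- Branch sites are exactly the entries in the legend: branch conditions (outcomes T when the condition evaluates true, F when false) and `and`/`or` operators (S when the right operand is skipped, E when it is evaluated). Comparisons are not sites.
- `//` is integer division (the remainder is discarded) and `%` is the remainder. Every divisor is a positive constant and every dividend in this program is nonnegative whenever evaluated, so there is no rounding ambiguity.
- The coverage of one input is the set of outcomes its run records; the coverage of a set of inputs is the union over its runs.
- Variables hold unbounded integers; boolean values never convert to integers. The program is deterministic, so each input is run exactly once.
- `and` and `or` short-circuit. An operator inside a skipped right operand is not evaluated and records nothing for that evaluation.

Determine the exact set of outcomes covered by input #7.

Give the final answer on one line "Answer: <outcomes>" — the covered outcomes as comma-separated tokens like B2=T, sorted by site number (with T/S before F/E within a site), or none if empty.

Event log for input #7 (q=23):
  B2->E, B1->F, B4->S, B3->F, B5->F, B6->F
as a set, this run covers: B1=F, B2=E, B3=F, B4=S, B5=F, B6=F

Answer: B1=F, B2=E, B3=F, B4=S, B5=F, B6=F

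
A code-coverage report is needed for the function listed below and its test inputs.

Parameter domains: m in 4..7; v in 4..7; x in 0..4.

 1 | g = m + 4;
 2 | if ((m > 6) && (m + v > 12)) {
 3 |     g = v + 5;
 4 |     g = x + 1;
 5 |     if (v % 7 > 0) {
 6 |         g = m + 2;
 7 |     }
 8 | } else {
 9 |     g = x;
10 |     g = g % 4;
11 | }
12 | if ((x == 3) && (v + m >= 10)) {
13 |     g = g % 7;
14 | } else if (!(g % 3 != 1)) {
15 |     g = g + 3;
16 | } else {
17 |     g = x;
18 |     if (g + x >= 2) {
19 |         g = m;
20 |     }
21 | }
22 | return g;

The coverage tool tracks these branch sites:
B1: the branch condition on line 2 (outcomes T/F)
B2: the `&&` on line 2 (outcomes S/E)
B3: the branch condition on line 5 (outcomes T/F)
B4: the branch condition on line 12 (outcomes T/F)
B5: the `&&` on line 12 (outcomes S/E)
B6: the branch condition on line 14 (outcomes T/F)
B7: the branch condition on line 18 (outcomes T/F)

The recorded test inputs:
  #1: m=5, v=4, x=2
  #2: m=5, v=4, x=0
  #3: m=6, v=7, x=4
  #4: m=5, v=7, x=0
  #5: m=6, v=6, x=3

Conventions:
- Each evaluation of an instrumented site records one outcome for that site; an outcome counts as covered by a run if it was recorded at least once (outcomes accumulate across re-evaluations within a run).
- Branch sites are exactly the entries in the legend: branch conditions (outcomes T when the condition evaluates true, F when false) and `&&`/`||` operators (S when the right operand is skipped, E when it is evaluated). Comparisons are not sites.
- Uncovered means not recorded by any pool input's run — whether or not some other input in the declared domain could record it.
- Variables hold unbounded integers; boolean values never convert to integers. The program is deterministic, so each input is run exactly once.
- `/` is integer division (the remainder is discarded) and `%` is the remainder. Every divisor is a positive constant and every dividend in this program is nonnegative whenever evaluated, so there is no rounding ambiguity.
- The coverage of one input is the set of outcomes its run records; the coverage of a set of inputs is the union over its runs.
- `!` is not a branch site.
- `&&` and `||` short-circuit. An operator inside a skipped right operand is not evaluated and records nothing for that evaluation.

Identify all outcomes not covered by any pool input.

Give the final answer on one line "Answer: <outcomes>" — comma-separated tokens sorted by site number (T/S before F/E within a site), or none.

run #1 (m=5, v=4, x=2) records B1=F, B2=S, B4=F, B5=S, B6=F, B7=T
run #2 (m=5, v=4, x=0) records B1=F, B2=S, B4=F, B5=S, B6=F, B7=F
run #3 (m=6, v=7, x=4) records B1=F, B2=S, B4=F, B5=S, B6=F, B7=T
run #4 (m=5, v=7, x=0) records B1=F, B2=S, B4=F, B5=S, B6=F, B7=F
run #5 (m=6, v=6, x=3) records B1=F, B2=S, B4=T, B5=E
union over the pool: B1=F, B2=S, B4=T, B4=F, B5=S, B5=E, B6=F, B7=T, B7=F
uncovered (5 of 14): B1=T, B2=E, B3=T, B3=F, B6=T

Answer: B1=T, B2=E, B3=T, B3=F, B6=T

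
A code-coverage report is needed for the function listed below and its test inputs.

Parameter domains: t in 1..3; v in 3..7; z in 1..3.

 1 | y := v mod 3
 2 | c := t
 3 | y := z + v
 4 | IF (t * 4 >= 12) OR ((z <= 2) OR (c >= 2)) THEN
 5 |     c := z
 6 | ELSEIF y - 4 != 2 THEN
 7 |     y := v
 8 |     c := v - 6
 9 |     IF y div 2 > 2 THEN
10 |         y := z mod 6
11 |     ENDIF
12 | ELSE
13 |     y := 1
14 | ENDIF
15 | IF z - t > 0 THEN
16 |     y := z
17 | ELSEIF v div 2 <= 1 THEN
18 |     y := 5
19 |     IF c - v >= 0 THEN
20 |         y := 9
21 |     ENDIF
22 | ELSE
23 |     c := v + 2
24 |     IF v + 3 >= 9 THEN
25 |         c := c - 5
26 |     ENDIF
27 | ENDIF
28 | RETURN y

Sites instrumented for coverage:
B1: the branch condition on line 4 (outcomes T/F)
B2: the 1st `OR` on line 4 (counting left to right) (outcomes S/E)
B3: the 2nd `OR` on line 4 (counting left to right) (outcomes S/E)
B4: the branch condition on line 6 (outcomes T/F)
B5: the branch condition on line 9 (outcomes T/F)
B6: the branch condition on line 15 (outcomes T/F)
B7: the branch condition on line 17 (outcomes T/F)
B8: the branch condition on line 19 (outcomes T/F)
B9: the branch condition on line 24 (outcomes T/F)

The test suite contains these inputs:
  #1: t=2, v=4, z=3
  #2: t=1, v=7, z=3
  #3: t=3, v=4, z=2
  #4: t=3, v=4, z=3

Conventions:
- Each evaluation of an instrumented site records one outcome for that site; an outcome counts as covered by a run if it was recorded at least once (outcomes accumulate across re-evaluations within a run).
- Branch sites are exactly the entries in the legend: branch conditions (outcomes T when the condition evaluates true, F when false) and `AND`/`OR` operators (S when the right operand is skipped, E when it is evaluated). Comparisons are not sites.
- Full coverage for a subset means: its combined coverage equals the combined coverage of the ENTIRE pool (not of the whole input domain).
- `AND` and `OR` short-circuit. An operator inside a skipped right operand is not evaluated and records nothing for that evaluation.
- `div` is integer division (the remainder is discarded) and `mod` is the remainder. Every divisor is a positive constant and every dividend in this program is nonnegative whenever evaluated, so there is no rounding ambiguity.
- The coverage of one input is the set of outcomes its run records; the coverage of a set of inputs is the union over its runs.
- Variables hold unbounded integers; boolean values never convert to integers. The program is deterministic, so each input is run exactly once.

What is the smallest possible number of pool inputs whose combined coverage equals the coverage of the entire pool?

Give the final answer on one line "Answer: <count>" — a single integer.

#1 (t=2, v=4, z=3) -> B2->E, B3->E, B1->T, B6->T; covered: B1=T, B2=E, B3=E, B6=T
#2 (t=1, v=7, z=3) -> B2->E, B3->E, B1->F, B4->T, B5->T, B6->T; covered: B1=F, B2=E, B3=E, B4=T, B5=T, B6=T
#3 (t=3, v=4, z=2) -> B2->S, B1->T, B6->F, B7->F, B9->F; covered: B1=T, B2=S, B6=F, B7=F, B9=F
#4 (t=3, v=4, z=3) -> B2->S, B1->T, B6->F, B7->F, B9->F; covered: B1=T, B2=S, B6=F, B7=F, B9=F
pool-wide coverage (11 outcomes): B1=T, B1=F, B2=S, B2=E, B3=E, B4=T, B5=T, B6=T, B6=F, B7=F, B9=F
every size-1 subset falls short of the 11 outcomes (best: 6/11)
at size 2, {2, 3} reaches all 11 outcomes; every lexicographically earlier size-2 subset fails

Answer: 2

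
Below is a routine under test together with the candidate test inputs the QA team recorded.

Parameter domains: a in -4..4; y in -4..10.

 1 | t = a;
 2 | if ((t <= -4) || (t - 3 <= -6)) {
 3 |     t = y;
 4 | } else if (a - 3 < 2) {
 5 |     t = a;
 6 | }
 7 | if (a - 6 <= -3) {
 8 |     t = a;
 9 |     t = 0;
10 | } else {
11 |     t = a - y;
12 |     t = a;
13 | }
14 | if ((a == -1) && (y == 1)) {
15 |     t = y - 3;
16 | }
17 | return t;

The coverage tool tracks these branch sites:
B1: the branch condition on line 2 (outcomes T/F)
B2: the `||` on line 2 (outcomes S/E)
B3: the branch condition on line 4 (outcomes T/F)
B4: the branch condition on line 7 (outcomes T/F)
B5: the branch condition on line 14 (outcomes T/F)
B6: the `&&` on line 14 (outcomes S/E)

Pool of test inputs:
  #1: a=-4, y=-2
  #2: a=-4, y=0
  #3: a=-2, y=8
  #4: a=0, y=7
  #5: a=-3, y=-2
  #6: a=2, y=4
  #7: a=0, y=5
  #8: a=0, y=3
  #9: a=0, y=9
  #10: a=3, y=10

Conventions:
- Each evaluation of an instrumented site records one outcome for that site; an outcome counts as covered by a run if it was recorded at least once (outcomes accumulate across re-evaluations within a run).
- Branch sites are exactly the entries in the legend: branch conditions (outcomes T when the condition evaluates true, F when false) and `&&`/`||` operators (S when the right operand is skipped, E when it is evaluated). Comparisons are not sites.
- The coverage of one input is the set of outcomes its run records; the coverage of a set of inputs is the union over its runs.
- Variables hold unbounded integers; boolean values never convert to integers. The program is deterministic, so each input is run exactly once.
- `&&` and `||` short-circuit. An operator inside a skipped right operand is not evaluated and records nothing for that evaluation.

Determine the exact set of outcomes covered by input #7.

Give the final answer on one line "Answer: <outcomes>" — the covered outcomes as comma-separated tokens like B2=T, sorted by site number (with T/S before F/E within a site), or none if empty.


Running input #7 (a=0, y=5), event by event:
  B2->E, B1->F, B3->T, B4->T, B6->S, B5->F
deduplicating events, the covered set is: B1=F, B2=E, B3=T, B4=T, B5=F, B6=S
Answer: B1=F, B2=E, B3=T, B4=T, B5=F, B6=S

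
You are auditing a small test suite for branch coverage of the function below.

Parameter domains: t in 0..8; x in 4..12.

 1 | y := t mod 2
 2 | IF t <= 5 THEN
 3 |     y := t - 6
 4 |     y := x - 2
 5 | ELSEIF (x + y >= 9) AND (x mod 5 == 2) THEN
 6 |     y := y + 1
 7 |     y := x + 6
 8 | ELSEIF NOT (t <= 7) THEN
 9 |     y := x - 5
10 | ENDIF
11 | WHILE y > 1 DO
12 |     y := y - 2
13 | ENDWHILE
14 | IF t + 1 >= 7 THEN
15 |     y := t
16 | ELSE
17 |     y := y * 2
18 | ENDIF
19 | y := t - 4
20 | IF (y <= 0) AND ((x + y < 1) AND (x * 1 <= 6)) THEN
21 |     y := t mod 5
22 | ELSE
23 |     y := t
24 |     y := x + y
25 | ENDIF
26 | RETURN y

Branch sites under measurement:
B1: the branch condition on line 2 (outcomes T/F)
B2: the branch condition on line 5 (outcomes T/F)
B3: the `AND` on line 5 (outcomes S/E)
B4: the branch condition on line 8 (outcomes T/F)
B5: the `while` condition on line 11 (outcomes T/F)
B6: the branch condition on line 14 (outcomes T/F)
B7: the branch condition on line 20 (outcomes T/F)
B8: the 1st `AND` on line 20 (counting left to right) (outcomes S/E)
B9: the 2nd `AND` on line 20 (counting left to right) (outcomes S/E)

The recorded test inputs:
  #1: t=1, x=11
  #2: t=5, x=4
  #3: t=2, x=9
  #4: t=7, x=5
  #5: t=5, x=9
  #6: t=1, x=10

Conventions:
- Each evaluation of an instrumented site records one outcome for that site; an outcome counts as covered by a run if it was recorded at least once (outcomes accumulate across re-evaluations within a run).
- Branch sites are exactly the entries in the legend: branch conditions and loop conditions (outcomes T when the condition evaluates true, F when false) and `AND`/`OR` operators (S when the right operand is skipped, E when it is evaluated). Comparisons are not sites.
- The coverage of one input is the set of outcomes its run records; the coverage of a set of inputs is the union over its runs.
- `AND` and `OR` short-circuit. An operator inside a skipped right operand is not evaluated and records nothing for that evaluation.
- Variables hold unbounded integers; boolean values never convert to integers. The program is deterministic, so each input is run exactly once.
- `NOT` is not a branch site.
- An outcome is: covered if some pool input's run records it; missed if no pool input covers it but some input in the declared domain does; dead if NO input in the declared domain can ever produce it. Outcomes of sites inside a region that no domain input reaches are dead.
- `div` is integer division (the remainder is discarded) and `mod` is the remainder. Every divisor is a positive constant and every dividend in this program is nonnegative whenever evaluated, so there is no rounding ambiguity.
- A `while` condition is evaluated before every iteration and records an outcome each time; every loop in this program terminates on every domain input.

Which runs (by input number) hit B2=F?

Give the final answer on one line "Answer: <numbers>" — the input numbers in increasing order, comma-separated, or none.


input #1 (t=1, x=11): never hits B2=F
input #2 (t=5, x=4): never hits B2=F
input #3 (t=2, x=9): never hits B2=F
input #4 (t=7, x=5): hits B2=F
input #5 (t=5, x=9): never hits B2=F
input #6 (t=1, x=10): never hits B2=F
Answer: 4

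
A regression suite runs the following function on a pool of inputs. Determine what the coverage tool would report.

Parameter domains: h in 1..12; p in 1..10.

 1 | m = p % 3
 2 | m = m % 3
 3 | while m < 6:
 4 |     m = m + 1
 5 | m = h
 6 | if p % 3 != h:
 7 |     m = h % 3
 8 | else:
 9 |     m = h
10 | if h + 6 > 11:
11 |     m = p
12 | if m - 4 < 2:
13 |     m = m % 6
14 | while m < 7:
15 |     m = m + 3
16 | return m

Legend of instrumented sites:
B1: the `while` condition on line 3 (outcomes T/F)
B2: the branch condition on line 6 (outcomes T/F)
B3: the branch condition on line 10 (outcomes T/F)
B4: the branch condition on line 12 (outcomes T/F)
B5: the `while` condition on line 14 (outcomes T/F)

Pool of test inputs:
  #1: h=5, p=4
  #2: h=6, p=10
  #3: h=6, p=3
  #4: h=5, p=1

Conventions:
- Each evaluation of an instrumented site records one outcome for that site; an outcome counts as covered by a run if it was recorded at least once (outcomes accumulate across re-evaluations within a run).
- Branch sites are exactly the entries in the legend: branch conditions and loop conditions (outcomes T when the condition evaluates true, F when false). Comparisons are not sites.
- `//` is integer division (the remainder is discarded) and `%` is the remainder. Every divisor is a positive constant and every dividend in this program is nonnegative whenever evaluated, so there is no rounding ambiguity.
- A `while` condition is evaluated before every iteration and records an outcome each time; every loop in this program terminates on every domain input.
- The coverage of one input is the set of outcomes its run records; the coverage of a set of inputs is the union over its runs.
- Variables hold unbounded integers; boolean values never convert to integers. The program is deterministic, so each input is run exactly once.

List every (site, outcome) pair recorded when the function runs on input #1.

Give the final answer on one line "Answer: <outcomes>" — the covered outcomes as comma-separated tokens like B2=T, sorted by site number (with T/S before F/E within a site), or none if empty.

Running input #1 (h=5, p=4), event by event:
  B1->T, B1->T, B1->T, B1->T, B1->T, B1->F, B2->T, B3->F, B4->T, B5->T
  B5->T, B5->F
collecting distinct outcomes: B1=T, B1=F, B2=T, B3=F, B4=T, B5=T, B5=F

Answer: B1=T, B1=F, B2=T, B3=F, B4=T, B5=T, B5=F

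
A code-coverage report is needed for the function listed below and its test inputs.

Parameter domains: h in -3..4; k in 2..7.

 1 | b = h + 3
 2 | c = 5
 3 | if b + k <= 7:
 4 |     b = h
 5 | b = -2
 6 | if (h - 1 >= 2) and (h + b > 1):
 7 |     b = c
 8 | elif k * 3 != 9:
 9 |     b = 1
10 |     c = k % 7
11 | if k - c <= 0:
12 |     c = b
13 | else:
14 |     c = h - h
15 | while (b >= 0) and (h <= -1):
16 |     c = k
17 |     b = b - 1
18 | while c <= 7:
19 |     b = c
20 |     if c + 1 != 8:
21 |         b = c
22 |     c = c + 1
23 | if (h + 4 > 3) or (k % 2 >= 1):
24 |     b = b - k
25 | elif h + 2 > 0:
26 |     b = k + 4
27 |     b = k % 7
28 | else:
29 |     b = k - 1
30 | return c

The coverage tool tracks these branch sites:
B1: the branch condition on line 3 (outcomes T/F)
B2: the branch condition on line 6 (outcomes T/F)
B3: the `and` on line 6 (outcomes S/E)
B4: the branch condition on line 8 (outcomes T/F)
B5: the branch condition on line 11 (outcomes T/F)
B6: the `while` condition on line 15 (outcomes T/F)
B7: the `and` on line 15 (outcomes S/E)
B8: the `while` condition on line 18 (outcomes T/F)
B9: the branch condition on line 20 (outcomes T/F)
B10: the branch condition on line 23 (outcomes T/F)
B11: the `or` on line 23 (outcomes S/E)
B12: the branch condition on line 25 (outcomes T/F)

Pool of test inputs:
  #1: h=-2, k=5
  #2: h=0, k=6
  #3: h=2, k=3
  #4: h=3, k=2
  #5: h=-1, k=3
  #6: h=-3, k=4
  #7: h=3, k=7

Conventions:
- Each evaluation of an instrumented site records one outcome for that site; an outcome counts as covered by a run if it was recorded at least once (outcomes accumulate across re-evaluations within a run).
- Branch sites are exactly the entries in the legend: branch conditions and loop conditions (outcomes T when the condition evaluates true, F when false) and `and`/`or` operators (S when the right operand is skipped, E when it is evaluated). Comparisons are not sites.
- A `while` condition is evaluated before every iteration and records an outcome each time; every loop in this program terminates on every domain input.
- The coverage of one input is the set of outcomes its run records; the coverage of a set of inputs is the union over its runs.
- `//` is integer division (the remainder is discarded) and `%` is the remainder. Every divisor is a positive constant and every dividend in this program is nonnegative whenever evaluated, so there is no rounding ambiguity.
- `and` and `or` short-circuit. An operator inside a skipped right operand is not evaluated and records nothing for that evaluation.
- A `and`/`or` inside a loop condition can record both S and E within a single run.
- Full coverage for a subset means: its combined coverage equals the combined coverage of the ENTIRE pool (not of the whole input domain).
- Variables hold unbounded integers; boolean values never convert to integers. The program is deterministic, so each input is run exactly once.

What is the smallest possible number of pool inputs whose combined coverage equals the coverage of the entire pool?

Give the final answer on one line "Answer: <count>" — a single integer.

input #1 (h=-2, k=5): covers B1=T, B2=F, B3=S, B4=T, B5=T, B6=T, B6=F, B7=S, B7=E, B8=T, B8=F, B9=T, B9=F, B10=T, B11=E
input #2 (h=0, k=6): covers B1=F, B2=F, B3=S, B4=T, B5=T, B6=F, B7=E, B8=T, B8=F, B9=T, B9=F, B10=T, B11=S
input #3 (h=2, k=3): covers B1=F, B2=F, B3=S, B4=F, B5=T, B6=F, B7=S, B8=T, B8=F, B9=T, B9=F, B10=T, B11=S
input #4 (h=3, k=2): covers B1=F, B2=F, B3=E, B4=T, B5=T, B6=F, B7=E, B8=T, B8=F, B9=T, B9=F, B10=T, B11=S
input #5 (h=-1, k=3): covers B1=T, B2=F, B3=S, B4=F, B5=T, B6=F, B7=S, B8=T, B8=F, B9=T, B9=F, B10=T, B11=E
input #6 (h=-3, k=4): covers B1=T, B2=F, B3=S, B4=T, B5=T, B6=T, B6=F, B7=S, B7=E, B8=T, B8=F, B9=T, B9=F, B10=F, B11=E, B12=F
input #7 (h=3, k=7): covers B1=F, B2=F, B3=E, B4=T, B5=F, B6=F, B7=E, B8=T, B8=F, B9=T, B9=F, B10=T, B11=S
pool-wide coverage (22 outcomes): B1=T, B1=F, B2=F, B3=S, B3=E, B4=T, B4=F, B5=T, B5=F, B6=T, B6=F, B7=S, B7=E, B8=T, B8=F, B9=T, B9=F, B10=T, B10=F, B11=S, B11=E, B12=F
size 1 is not enough: best union over all size-1 subsets is 16/22
size 2 is not enough: best union over all size-2 subsets is 21/22
the canonical winner is {3, 6, 7}: size 3, full 22-outcome coverage, earliest index list among size-3 covers

Answer: 3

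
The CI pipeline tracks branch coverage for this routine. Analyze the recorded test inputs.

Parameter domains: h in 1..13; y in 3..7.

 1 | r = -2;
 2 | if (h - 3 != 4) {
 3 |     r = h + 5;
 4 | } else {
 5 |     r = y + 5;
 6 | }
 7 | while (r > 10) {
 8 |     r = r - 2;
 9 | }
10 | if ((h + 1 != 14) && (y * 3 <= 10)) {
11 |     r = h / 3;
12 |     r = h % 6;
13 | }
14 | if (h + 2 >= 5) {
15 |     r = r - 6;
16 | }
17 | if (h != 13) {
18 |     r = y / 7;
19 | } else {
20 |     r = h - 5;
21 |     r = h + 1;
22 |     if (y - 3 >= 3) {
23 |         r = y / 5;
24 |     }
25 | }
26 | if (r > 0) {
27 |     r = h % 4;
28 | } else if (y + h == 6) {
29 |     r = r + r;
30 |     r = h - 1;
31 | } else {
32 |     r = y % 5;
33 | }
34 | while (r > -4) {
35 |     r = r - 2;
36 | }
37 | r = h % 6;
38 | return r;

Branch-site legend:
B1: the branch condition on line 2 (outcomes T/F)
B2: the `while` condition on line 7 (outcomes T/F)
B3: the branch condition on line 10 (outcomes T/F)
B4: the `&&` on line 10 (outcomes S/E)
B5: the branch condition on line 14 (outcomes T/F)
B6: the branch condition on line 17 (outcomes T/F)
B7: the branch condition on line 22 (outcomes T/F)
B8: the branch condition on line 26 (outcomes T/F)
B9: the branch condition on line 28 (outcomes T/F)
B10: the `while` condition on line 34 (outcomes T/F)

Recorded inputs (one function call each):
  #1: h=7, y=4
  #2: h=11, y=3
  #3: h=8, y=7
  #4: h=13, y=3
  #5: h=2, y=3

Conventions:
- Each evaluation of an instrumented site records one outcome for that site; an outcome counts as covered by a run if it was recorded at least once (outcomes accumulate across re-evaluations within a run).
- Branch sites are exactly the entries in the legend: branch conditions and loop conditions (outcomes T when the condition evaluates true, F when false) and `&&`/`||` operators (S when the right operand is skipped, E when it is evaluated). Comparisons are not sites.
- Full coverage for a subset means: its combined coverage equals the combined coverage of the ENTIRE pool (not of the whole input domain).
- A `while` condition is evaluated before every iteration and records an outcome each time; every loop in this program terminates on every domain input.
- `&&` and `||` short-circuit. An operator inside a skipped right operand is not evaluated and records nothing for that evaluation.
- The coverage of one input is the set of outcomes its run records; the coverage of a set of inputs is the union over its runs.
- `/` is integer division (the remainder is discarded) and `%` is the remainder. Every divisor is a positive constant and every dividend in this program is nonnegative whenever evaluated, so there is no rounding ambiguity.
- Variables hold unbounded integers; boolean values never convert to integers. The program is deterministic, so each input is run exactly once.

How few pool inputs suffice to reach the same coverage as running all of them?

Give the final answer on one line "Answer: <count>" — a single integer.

input #1 (h=7, y=4): events B1->F, B2->F, B4->E, B3->F, B5->T, B6->T, B8->F, B9->F, B10->T, B10->T, B10->T, B10->T, B10->F; covers B1=F, B2=F, B3=F, B4=E, B5=T, B6=T, B8=F, B9=F, B10=T, B10=F
input #2 (h=11, y=3): events B1->T, B2->T, B2->T, B2->T, B2->F, B4->E, B3->T, B5->T, B6->T, B8->F, B9->F, B10->T, B10->T, B10->T, ...; covers B1=T, B2=T, B2=F, B3=T, B4=E, B5=T, B6=T, B8=F, B9=F, B10=T, B10=F
input #3 (h=8, y=7): events B1->T, B2->T, B2->T, B2->F, B4->E, B3->F, B5->T, B6->T, B8->T, B10->T, B10->T, B10->F; covers B1=T, B2=T, B2=F, B3=F, B4=E, B5=T, B6=T, B8=T, B10=T, B10=F
input #4 (h=13, y=3): events B1->T, B2->T, B2->T, B2->T, B2->T, B2->F, B4->S, B3->F, B5->T, B6->F, B7->F, B8->T, B10->T, B10->T, ...; covers B1=T, B2=T, B2=F, B3=F, B4=S, B5=T, B6=F, B7=F, B8=T, B10=T, B10=F
input #5 (h=2, y=3): events B1->T, B2->F, B4->E, B3->T, B5->F, B6->T, B8->F, B9->F, B10->T, B10->T, B10->T, B10->T, B10->F; covers B1=T, B2=F, B3=T, B4=E, B5=F, B6=T, B8=F, B9=F, B10=T, B10=F
the full pool covers 18 outcomes: B1=T, B1=F, B2=T, B2=F, B3=T, B3=F, B4=S, B4=E, B5=T, B5=F, B6=T, B6=F, B7=F, B8=T, B8=F, B9=F, B10=T, B10=F
size 1 is not enough: best union over all size-1 subsets is 11/18
size 2 is not enough: best union over all size-2 subsets is 17/18
size 3: inputs {1, 4, 5} cover all 18 outcomes, and no lexicographically smaller subset of this size does

Answer: 3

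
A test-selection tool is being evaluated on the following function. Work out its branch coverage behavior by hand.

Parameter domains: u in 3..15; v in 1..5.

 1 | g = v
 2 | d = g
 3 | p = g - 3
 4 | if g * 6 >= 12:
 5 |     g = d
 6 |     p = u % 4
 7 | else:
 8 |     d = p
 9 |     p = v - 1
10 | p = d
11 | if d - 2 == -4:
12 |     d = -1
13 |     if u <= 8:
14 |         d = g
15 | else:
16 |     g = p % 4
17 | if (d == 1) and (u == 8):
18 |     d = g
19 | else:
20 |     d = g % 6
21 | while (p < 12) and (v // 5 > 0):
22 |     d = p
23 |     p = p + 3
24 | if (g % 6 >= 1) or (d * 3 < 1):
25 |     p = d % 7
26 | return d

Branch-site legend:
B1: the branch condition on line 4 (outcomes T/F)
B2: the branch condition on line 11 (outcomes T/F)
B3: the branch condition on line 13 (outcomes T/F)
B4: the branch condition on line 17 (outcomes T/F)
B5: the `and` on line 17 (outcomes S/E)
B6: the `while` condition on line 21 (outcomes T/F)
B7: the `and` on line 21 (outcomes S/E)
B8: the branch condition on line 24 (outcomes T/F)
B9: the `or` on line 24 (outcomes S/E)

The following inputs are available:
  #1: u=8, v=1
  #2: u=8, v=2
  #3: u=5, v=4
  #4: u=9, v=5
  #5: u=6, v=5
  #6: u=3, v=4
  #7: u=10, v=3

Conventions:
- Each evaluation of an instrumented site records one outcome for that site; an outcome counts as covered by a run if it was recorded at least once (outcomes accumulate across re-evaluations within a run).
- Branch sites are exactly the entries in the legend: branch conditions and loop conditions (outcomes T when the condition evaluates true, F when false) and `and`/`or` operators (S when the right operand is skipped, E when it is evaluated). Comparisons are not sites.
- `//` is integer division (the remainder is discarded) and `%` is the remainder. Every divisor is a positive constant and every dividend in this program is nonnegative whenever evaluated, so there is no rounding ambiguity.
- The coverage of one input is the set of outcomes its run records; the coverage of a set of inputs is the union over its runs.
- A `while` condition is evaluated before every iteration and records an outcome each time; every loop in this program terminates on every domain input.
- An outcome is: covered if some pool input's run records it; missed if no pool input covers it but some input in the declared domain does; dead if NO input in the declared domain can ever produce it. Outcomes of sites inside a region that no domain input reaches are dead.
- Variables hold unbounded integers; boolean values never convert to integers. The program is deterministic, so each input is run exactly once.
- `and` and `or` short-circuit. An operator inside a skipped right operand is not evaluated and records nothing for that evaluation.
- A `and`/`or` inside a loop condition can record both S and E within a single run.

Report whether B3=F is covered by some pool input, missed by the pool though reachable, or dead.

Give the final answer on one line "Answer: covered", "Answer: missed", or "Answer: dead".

no pool input records B3=F
but domain input (u=9, v=1) does record it -> reachable, so missed

Answer: missed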